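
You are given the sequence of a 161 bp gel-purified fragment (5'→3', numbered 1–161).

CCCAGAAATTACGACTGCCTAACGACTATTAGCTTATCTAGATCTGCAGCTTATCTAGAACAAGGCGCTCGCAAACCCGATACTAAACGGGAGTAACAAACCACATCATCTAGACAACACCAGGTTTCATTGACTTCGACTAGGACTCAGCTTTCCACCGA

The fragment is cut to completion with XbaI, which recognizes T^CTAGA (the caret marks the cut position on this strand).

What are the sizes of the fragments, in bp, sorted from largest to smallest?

XbaI sites (TCTAGA) start at positions 37, 54, 109.
XbaI cuts after the first base of each site, so after positions 37, 54, 109.
Linear molecule, 3 cuts → 4 fragments:
  1–37 → 37 bp
  38–54 → 17 bp
  55–109 → 55 bp
  110–161 → 52 bp
Sorted largest to smallest: 55, 52, 37, 17 bp.

55, 52, 37, 17 bp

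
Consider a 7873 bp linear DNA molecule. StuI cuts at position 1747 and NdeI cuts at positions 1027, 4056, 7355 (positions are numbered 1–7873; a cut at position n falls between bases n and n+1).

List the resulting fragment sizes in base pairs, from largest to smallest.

Combined cut positions (sorted): 1027, 1747, 4056, 7355.
Linear molecule, 4 cuts → 5 fragments:
  1027 − 0 = 1027 bp
  1747 − 1027 = 720 bp
  4056 − 1747 = 2309 bp
  7355 − 4056 = 3299 bp
  7873 − 7355 = 518 bp
Sorted largest to smallest: 3299, 2309, 1027, 720, 518 bp.

3299, 2309, 1027, 720, 518 bp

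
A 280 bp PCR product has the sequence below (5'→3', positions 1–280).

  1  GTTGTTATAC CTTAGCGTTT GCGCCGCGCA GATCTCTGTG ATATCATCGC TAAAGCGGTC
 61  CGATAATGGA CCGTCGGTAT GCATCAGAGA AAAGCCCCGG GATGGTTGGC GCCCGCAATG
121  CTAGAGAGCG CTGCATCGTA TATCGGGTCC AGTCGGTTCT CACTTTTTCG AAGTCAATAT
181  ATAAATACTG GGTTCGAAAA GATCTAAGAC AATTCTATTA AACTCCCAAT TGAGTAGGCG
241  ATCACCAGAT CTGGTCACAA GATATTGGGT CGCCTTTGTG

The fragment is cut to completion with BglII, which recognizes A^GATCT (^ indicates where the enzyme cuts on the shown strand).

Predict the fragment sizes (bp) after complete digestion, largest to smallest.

BglII sites (AGATCT) start at positions 30, 200, 247.
BglII cuts after the first base of each site, so after positions 30, 200, 247.
Linear molecule, 3 cuts → 4 fragments:
  1–30 → 30 bp
  31–200 → 170 bp
  201–247 → 47 bp
  248–280 → 33 bp
Sorted largest to smallest: 170, 47, 33, 30 bp.

170, 47, 33, 30 bp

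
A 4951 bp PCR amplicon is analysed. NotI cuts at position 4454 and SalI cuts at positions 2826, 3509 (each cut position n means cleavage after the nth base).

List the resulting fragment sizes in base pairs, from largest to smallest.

2826, 945, 683, 497 bp

Combined cut positions (sorted): 2826, 3509, 4454.
Linear molecule, 3 cuts → 4 fragments:
  2826 − 0 = 2826 bp
  3509 − 2826 = 683 bp
  4454 − 3509 = 945 bp
  4951 − 4454 = 497 bp
Sorted largest to smallest: 2826, 945, 683, 497 bp.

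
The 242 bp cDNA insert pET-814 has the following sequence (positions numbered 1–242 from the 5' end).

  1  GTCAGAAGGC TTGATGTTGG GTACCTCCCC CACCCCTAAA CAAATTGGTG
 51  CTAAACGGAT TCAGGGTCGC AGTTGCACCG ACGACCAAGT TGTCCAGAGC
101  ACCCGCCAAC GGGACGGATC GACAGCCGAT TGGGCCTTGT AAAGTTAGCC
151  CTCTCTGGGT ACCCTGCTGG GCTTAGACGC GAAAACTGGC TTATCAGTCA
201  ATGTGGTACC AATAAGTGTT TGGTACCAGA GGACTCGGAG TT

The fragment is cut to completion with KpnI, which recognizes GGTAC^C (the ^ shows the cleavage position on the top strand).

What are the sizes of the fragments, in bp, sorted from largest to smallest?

138, 47, 24, 17, 16 bp

KpnI sites (GGTACC) start at positions 20, 158, 205, 222.
KpnI cuts after base 5 of each site (before the last base), so after positions 24, 162, 209, 226.
Linear molecule, 4 cuts → 5 fragments:
  1–24 → 24 bp
  25–162 → 138 bp
  163–209 → 47 bp
  210–226 → 17 bp
  227–242 → 16 bp
Sorted largest to smallest: 138, 47, 24, 17, 16 bp.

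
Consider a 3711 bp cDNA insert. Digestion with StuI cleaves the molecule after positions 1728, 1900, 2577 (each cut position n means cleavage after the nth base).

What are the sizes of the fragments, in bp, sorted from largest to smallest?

Linear molecule, 3 cuts → 4 fragments:
  1728 − 0 = 1728 bp
  1900 − 1728 = 172 bp
  2577 − 1900 = 677 bp
  3711 − 2577 = 1134 bp
Sorted largest to smallest: 1728, 1134, 677, 172 bp.

1728, 1134, 677, 172 bp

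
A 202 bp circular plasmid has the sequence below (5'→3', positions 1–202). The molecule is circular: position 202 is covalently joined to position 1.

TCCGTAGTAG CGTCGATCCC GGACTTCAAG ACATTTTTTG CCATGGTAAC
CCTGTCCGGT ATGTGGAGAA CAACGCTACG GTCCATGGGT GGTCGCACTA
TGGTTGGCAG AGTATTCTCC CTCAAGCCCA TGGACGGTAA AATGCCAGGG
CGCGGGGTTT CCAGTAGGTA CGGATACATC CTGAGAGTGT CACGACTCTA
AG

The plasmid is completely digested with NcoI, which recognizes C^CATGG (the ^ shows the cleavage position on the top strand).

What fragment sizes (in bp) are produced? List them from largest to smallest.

NcoI sites (CCATGG) start at positions 41, 83, 128.
NcoI cuts after the first base of each site, so after positions 41, 83, 128.
Circular molecule, 3 cuts → 3 fragments:
  42–83 → 42 bp
  84–128 → 45 bp
  129–202 then 1–41 → 74 + 41 = 115 bp
Sorted largest to smallest: 115, 45, 42 bp.

115, 45, 42 bp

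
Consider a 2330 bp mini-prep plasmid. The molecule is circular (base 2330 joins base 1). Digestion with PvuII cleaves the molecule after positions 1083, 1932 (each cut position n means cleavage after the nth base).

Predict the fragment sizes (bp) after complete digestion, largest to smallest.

1481, 849 bp

Circular molecule, 2 cuts → 2 fragments:
  1932 − 1083 = 849 bp
  wrap: 2330 − 1932 + 1083 = 1481 bp
Sorted largest to smallest: 1481, 849 bp.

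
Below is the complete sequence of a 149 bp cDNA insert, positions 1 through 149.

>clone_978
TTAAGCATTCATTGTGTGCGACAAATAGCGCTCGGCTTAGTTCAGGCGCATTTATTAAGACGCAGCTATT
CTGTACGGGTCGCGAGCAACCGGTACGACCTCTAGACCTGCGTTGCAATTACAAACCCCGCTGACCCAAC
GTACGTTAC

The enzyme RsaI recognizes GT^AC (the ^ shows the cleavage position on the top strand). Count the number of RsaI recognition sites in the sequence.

3

GTAC occurs starting at positions 73, 93, 141.
RsaI cuts at 3 sites.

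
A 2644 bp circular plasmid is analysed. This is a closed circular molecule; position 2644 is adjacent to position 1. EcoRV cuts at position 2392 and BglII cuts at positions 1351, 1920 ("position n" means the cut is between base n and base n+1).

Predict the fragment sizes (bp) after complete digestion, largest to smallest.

Combined cut positions (sorted): 1351, 1920, 2392.
Circular molecule, 3 cuts → 3 fragments:
  1920 − 1351 = 569 bp
  2392 − 1920 = 472 bp
  wrap: 2644 − 2392 + 1351 = 1603 bp
Sorted largest to smallest: 1603, 569, 472 bp.

1603, 569, 472 bp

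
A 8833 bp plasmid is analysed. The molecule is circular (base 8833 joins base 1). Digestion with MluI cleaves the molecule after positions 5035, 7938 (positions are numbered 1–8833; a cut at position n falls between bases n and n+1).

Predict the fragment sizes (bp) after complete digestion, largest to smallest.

Circular molecule, 2 cuts → 2 fragments:
  7938 − 5035 = 2903 bp
  wrap: 8833 − 7938 + 5035 = 5930 bp
Sorted largest to smallest: 5930, 2903 bp.

5930, 2903 bp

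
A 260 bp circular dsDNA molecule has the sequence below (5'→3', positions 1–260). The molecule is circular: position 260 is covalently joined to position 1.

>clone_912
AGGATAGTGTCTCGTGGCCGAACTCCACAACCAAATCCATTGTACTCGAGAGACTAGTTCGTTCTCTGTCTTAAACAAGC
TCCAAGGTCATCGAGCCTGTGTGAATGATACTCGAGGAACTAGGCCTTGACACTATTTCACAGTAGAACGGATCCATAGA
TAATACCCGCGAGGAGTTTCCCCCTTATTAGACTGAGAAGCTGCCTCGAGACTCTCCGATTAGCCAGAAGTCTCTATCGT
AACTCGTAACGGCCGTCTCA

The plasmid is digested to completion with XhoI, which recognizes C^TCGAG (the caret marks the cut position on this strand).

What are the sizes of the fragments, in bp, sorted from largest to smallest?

100, 94, 66 bp

XhoI sites (CTCGAG) start at positions 45, 111, 205.
XhoI cuts after the first base of each site, so after positions 45, 111, 205.
Circular molecule, 3 cuts → 3 fragments:
  46–111 → 66 bp
  112–205 → 94 bp
  206–260 then 1–45 → 55 + 45 = 100 bp
Sorted largest to smallest: 100, 94, 66 bp.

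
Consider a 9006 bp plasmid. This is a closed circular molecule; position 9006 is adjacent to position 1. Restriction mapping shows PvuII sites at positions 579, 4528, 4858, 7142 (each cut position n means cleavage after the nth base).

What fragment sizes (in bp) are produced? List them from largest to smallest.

Circular molecule, 4 cuts → 4 fragments:
  4528 − 579 = 3949 bp
  4858 − 4528 = 330 bp
  7142 − 4858 = 2284 bp
  wrap: 9006 − 7142 + 579 = 2443 bp
Sorted largest to smallest: 3949, 2443, 2284, 330 bp.

3949, 2443, 2284, 330 bp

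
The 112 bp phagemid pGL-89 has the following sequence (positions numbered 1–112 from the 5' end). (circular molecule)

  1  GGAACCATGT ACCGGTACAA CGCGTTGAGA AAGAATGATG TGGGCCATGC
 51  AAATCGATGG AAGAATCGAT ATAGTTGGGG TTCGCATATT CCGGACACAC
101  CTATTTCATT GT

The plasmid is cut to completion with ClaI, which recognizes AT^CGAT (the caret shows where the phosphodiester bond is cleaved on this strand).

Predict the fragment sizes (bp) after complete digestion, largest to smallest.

ClaI sites (ATCGAT) start at positions 53, 65.
ClaI cuts after base 2 of each site, so after positions 54, 66.
Circular molecule, 2 cuts → 2 fragments:
  55–66 → 12 bp
  67–112 then 1–54 → 46 + 54 = 100 bp
Sorted largest to smallest: 100, 12 bp.

100, 12 bp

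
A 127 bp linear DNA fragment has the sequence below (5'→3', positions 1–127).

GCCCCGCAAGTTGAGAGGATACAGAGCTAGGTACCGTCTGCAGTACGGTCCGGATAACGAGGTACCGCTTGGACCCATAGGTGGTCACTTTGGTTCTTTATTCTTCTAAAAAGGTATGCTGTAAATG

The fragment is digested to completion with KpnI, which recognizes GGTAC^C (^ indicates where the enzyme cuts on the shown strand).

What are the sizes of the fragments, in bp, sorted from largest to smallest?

KpnI sites (GGTACC) start at positions 30, 61.
KpnI cuts after base 5 of each site (before the last base), so after positions 34, 65.
Linear molecule, 2 cuts → 3 fragments:
  1–34 → 34 bp
  35–65 → 31 bp
  66–127 → 62 bp
Sorted largest to smallest: 62, 34, 31 bp.

62, 34, 31 bp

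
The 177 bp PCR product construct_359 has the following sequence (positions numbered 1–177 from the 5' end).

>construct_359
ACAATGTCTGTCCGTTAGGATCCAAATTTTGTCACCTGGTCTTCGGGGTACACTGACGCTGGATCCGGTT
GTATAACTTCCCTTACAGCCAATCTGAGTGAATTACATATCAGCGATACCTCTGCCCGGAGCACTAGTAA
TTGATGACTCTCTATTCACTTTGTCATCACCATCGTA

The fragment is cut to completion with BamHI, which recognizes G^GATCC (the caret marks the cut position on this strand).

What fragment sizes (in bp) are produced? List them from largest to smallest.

BamHI sites (GGATCC) start at positions 18, 61.
BamHI cuts after the first base of each site, so after positions 18, 61.
Linear molecule, 2 cuts → 3 fragments:
  1–18 → 18 bp
  19–61 → 43 bp
  62–177 → 116 bp
Sorted largest to smallest: 116, 43, 18 bp.

116, 43, 18 bp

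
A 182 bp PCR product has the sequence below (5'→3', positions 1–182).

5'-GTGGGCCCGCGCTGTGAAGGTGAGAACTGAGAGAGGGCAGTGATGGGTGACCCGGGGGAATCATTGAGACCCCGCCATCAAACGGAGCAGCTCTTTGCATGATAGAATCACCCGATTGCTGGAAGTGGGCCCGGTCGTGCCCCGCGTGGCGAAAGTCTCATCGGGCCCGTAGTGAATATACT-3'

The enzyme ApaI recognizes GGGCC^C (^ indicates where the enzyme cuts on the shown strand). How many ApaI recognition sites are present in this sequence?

3

GGGCCC occurs starting at positions 3, 127, 163.
ApaI cuts at 3 sites.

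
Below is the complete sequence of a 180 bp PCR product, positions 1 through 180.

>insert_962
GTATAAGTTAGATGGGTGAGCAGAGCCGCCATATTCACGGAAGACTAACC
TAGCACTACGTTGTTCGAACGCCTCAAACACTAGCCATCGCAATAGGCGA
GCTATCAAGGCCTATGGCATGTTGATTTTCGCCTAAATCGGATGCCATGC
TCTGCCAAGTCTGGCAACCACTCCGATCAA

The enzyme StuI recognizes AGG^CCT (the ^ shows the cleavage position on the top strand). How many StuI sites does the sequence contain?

1

AGGCCT occurs starting at position 108.
StuI cuts at 1 site.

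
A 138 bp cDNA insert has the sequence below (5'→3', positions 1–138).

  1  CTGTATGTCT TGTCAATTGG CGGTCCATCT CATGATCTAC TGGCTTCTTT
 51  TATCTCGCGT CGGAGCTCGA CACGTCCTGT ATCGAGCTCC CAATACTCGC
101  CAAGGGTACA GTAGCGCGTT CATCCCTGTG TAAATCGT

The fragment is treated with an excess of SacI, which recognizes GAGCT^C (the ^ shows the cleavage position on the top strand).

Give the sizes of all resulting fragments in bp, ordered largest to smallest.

67, 50, 21 bp

SacI sites (GAGCTC) start at positions 63, 84.
SacI cuts after base 5 of each site (before the last base), so after positions 67, 88.
Linear molecule, 2 cuts → 3 fragments:
  1–67 → 67 bp
  68–88 → 21 bp
  89–138 → 50 bp
Sorted largest to smallest: 67, 50, 21 bp.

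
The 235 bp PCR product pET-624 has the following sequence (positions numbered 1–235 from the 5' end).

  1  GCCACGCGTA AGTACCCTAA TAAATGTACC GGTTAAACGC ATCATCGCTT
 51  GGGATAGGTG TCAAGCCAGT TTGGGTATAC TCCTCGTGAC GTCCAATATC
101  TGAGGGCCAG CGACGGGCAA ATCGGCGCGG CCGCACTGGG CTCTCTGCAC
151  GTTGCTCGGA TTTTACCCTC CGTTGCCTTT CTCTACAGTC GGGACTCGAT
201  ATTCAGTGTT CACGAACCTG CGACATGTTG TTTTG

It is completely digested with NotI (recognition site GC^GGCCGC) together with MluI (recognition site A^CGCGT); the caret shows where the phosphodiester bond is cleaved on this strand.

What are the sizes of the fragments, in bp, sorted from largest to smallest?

The NotI site (GCGGCCGC) starts at position 127.
NotI cuts after base 2 of each site, so after position 128.
The MluI site (ACGCGT) starts at position 4.
MluI cuts after the first base of each site, so after position 4.
Combined cut positions: 4, 128.
Linear molecule, 2 cuts → 3 fragments:
  1–4 → 4 bp
  5–128 → 124 bp
  129–235 → 107 bp
Sorted largest to smallest: 124, 107, 4 bp.

124, 107, 4 bp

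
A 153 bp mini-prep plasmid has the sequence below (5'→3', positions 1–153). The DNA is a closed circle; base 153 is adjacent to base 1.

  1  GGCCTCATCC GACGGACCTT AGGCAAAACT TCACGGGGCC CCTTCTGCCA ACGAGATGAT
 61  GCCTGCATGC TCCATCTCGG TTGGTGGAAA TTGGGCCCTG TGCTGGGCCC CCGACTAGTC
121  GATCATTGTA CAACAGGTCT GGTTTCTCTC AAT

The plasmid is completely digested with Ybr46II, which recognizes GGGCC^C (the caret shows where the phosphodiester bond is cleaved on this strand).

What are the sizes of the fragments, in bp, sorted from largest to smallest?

Ybr46II sites (GGGCCC) start at positions 36, 93, 105.
Ybr46II cuts after base 5 of each site (before the last base), so after positions 40, 97, 109.
Circular molecule, 3 cuts → 3 fragments:
  41–97 → 57 bp
  98–109 → 12 bp
  110–153 then 1–40 → 44 + 40 = 84 bp
Sorted largest to smallest: 84, 57, 12 bp.

84, 57, 12 bp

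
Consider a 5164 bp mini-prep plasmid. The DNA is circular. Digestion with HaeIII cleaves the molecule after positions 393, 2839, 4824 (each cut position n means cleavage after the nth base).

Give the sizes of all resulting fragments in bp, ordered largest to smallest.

Circular molecule, 3 cuts → 3 fragments:
  2839 − 393 = 2446 bp
  4824 − 2839 = 1985 bp
  wrap: 5164 − 4824 + 393 = 733 bp
Sorted largest to smallest: 2446, 1985, 733 bp.

2446, 1985, 733 bp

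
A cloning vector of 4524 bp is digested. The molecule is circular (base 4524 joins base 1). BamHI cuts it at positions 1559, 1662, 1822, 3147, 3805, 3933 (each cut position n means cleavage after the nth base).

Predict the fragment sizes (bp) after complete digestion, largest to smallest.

Circular molecule, 6 cuts → 6 fragments:
  1662 − 1559 = 103 bp
  1822 − 1662 = 160 bp
  3147 − 1822 = 1325 bp
  3805 − 3147 = 658 bp
  3933 − 3805 = 128 bp
  wrap: 4524 − 3933 + 1559 = 2150 bp
Sorted largest to smallest: 2150, 1325, 658, 160, 128, 103 bp.

2150, 1325, 658, 160, 128, 103 bp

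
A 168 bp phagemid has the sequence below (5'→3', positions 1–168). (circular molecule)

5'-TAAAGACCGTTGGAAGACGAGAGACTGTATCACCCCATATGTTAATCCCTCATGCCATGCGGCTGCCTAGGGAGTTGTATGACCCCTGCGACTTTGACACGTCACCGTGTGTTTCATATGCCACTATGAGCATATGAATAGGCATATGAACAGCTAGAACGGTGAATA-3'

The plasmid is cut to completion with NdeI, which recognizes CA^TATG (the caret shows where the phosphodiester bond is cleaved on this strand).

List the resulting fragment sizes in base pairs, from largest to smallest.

NdeI sites (CATATG) start at positions 36, 115, 131, 143.
NdeI cuts after base 2 of each site, so after positions 37, 116, 132, 144.
Circular molecule, 4 cuts → 4 fragments:
  38–116 → 79 bp
  117–132 → 16 bp
  133–144 → 12 bp
  145–168 then 1–37 → 24 + 37 = 61 bp
Sorted largest to smallest: 79, 61, 16, 12 bp.

79, 61, 16, 12 bp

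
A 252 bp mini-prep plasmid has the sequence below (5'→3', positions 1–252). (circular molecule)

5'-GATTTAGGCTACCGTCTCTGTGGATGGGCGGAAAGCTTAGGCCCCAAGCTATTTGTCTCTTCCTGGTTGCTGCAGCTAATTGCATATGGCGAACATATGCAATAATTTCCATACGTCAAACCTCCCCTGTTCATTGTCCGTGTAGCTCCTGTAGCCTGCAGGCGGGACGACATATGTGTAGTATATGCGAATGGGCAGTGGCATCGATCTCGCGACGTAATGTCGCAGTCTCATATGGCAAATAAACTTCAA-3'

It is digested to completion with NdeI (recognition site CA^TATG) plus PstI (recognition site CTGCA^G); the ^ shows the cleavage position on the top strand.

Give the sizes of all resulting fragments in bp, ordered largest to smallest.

NdeI sites (CATATG) start at positions 83, 94, 171, 232.
NdeI cuts after base 2 of each site, so after positions 84, 95, 172, 233.
PstI sites (CTGCAG) start at positions 70, 156.
PstI cuts after base 5 of each site (before the last base), so after positions 74, 160.
Combined cut positions: 74, 84, 95, 160, 172, 233.
Circular molecule, 6 cuts → 6 fragments:
  75–84 → 10 bp
  85–95 → 11 bp
  96–160 → 65 bp
  161–172 → 12 bp
  173–233 → 61 bp
  234–252 then 1–74 → 19 + 74 = 93 bp
Sorted largest to smallest: 93, 65, 61, 12, 11, 10 bp.

93, 65, 61, 12, 11, 10 bp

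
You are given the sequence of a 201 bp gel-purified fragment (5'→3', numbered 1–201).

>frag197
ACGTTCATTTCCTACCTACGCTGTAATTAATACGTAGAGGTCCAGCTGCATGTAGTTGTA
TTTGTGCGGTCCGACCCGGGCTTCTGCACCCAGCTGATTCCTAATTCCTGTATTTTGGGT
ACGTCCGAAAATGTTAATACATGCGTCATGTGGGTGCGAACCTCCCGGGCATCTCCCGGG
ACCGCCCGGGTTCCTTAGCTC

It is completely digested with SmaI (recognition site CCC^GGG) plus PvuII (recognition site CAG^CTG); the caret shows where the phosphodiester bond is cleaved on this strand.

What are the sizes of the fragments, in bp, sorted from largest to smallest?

SmaI sites (CCCGGG) start at positions 75, 164, 175, 185.
SmaI cuts after base 3 of each site, so after positions 77, 166, 177, 187.
PvuII sites (CAGCTG) start at positions 43, 91.
PvuII cuts after base 3 of each site, so after positions 45, 93.
Combined cut positions: 45, 77, 93, 166, 177, 187.
Linear molecule, 6 cuts → 7 fragments:
  1–45 → 45 bp
  46–77 → 32 bp
  78–93 → 16 bp
  94–166 → 73 bp
  167–177 → 11 bp
  178–187 → 10 bp
  188–201 → 14 bp
Sorted largest to smallest: 73, 45, 32, 16, 14, 11, 10 bp.

73, 45, 32, 16, 14, 11, 10 bp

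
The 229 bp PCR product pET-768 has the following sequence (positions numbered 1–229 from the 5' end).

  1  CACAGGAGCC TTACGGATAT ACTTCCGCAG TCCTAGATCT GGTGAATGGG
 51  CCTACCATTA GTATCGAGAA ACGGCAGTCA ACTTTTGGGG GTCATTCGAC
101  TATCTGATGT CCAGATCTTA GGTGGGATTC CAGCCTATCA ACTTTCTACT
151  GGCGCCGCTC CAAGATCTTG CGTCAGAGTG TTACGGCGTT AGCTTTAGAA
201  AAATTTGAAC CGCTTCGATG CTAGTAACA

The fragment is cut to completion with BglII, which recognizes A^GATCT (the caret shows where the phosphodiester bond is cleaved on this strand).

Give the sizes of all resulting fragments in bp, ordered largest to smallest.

78, 66, 50, 35 bp

BglII sites (AGATCT) start at positions 35, 113, 163.
BglII cuts after the first base of each site, so after positions 35, 113, 163.
Linear molecule, 3 cuts → 4 fragments:
  1–35 → 35 bp
  36–113 → 78 bp
  114–163 → 50 bp
  164–229 → 66 bp
Sorted largest to smallest: 78, 66, 50, 35 bp.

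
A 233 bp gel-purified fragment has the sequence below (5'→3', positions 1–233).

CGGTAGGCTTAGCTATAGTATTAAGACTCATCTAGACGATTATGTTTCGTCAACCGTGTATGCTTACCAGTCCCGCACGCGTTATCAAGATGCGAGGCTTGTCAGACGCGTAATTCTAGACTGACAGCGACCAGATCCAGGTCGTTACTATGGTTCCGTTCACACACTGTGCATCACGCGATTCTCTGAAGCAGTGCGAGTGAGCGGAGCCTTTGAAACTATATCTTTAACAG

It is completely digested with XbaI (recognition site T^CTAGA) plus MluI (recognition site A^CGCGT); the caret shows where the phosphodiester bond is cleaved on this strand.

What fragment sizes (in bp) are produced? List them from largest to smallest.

118, 46, 31, 29, 9 bp

XbaI sites (TCTAGA) start at positions 31, 115.
XbaI cuts after the first base of each site, so after positions 31, 115.
MluI sites (ACGCGT) start at positions 77, 106.
MluI cuts after the first base of each site, so after positions 77, 106.
Combined cut positions: 31, 77, 106, 115.
Linear molecule, 4 cuts → 5 fragments:
  1–31 → 31 bp
  32–77 → 46 bp
  78–106 → 29 bp
  107–115 → 9 bp
  116–233 → 118 bp
Sorted largest to smallest: 118, 46, 31, 29, 9 bp.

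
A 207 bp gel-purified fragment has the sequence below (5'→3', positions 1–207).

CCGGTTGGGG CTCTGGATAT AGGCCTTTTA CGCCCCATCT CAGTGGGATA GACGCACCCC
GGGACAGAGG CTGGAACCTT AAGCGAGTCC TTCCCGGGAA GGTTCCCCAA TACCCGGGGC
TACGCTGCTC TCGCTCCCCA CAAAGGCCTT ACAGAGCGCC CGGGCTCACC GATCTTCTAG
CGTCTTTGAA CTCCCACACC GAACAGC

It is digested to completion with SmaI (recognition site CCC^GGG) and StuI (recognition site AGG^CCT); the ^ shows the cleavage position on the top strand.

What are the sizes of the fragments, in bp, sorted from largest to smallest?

SmaI sites (CCCGGG) start at positions 58, 93, 113, 159.
SmaI cuts after base 3 of each site, so after positions 60, 95, 115, 161.
StuI sites (AGGCCT) start at positions 21, 144.
StuI cuts after base 3 of each site, so after positions 23, 146.
Combined cut positions: 23, 60, 95, 115, 146, 161.
Linear molecule, 6 cuts → 7 fragments:
  1–23 → 23 bp
  24–60 → 37 bp
  61–95 → 35 bp
  96–115 → 20 bp
  116–146 → 31 bp
  147–161 → 15 bp
  162–207 → 46 bp
Sorted largest to smallest: 46, 37, 35, 31, 23, 20, 15 bp.

46, 37, 35, 31, 23, 20, 15 bp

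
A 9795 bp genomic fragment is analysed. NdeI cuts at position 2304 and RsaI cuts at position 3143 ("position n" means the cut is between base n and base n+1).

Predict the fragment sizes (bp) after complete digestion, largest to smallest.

Combined cut positions (sorted): 2304, 3143.
Linear molecule, 2 cuts → 3 fragments:
  2304 − 0 = 2304 bp
  3143 − 2304 = 839 bp
  9795 − 3143 = 6652 bp
Sorted largest to smallest: 6652, 2304, 839 bp.

6652, 2304, 839 bp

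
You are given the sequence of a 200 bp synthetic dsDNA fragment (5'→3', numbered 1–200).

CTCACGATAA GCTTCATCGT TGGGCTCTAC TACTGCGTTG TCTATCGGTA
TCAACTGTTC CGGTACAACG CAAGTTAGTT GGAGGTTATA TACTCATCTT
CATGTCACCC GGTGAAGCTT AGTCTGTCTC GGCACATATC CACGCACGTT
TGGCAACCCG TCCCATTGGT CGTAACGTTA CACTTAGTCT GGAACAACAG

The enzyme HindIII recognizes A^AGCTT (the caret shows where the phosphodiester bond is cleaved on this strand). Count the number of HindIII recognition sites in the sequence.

AAGCTT occurs starting at positions 9, 115.
HindIII cuts at 2 sites.

2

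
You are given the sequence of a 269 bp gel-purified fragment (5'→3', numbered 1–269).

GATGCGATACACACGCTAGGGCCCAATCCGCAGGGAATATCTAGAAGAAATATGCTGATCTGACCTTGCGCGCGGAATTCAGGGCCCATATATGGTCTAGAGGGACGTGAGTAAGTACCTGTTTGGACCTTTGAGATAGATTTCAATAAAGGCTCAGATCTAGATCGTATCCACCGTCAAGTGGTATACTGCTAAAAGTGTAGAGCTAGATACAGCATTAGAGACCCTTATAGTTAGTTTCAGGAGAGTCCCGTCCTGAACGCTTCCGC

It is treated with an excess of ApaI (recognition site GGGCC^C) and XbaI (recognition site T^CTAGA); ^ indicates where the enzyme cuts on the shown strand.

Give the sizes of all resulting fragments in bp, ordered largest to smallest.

110, 63, 46, 23, 17, 10 bp

ApaI sites (GGGCCC) start at positions 19, 82.
ApaI cuts after base 5 of each site (before the last base), so after positions 23, 86.
XbaI sites (TCTAGA) start at positions 40, 96, 159.
XbaI cuts after the first base of each site, so after positions 40, 96, 159.
Combined cut positions: 23, 40, 86, 96, 159.
Linear molecule, 5 cuts → 6 fragments:
  1–23 → 23 bp
  24–40 → 17 bp
  41–86 → 46 bp
  87–96 → 10 bp
  97–159 → 63 bp
  160–269 → 110 bp
Sorted largest to smallest: 110, 63, 46, 23, 17, 10 bp.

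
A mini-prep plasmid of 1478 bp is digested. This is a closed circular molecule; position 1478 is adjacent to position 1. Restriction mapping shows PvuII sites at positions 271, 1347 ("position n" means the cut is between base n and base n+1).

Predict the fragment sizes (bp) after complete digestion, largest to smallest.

1076, 402 bp

Circular molecule, 2 cuts → 2 fragments:
  1347 − 271 = 1076 bp
  wrap: 1478 − 1347 + 271 = 402 bp
Sorted largest to smallest: 1076, 402 bp.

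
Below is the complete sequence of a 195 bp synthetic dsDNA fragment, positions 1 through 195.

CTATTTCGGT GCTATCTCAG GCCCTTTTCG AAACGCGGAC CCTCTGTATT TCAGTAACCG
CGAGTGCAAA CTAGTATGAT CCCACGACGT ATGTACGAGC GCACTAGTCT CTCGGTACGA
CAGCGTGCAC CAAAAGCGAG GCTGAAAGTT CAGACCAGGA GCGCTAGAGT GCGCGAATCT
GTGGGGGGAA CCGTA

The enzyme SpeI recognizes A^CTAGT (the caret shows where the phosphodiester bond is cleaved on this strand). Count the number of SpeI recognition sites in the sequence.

2

ACTAGT occurs starting at positions 70, 103.
SpeI cuts at 2 sites.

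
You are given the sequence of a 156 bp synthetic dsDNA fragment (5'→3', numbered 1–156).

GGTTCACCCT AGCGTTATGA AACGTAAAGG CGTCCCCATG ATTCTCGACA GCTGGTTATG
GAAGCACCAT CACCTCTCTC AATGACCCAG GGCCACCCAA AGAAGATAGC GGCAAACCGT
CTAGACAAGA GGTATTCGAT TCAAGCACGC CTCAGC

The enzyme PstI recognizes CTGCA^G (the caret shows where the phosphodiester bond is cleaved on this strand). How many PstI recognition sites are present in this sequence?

No occurrence of CTGCAG is present in the sequence.
PstI does not cut: 0 sites.

0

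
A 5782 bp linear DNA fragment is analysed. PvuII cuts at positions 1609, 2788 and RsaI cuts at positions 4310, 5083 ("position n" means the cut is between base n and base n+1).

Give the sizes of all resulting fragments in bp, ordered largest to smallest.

1609, 1522, 1179, 773, 699 bp

Combined cut positions (sorted): 1609, 2788, 4310, 5083.
Linear molecule, 4 cuts → 5 fragments:
  1609 − 0 = 1609 bp
  2788 − 1609 = 1179 bp
  4310 − 2788 = 1522 bp
  5083 − 4310 = 773 bp
  5782 − 5083 = 699 bp
Sorted largest to smallest: 1609, 1522, 1179, 773, 699 bp.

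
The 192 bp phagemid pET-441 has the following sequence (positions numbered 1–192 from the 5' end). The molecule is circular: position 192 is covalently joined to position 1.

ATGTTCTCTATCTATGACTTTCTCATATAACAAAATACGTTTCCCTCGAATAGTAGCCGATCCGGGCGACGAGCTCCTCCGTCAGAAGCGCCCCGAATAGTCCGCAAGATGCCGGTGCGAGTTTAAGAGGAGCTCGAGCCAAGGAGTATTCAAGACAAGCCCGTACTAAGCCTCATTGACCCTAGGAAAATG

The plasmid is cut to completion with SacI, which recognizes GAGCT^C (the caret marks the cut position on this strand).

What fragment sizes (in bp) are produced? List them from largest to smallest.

SacI sites (GAGCTC) start at positions 71, 130.
SacI cuts after base 5 of each site (before the last base), so after positions 75, 134.
Circular molecule, 2 cuts → 2 fragments:
  76–134 → 59 bp
  135–192 then 1–75 → 58 + 75 = 133 bp
Sorted largest to smallest: 133, 59 bp.

133, 59 bp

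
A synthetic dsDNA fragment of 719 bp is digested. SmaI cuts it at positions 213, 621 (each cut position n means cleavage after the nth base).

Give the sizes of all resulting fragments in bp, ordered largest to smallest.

Linear molecule, 2 cuts → 3 fragments:
  213 − 0 = 213 bp
  621 − 213 = 408 bp
  719 − 621 = 98 bp
Sorted largest to smallest: 408, 213, 98 bp.

408, 213, 98 bp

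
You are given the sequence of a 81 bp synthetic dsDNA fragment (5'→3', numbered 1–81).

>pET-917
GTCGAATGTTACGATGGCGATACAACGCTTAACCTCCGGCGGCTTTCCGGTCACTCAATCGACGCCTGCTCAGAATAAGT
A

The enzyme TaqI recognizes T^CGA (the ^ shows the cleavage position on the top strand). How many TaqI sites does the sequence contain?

2

TCGA occurs starting at positions 2, 59.
TaqI cuts at 2 sites.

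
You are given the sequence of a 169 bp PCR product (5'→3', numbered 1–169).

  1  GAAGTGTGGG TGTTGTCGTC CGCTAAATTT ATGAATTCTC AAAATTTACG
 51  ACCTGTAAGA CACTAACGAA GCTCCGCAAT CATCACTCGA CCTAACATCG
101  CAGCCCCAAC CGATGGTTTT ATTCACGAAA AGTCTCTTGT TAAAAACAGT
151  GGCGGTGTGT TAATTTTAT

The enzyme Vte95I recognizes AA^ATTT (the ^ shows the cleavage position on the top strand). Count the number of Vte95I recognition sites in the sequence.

AAATTT occurs starting at positions 25, 42.
Vte95I cuts at 2 sites.

2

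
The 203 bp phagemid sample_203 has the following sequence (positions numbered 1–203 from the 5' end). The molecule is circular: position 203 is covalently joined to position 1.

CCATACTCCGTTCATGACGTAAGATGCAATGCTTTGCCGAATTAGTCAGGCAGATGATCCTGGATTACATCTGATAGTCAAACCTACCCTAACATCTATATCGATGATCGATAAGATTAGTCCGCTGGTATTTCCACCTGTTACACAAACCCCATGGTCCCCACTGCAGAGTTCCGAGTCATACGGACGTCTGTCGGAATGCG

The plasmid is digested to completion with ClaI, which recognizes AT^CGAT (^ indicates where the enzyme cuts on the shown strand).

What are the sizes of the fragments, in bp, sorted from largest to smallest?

196, 7 bp

ClaI sites (ATCGAT) start at positions 100, 107.
ClaI cuts after base 2 of each site, so after positions 101, 108.
Circular molecule, 2 cuts → 2 fragments:
  102–108 → 7 bp
  109–203 then 1–101 → 95 + 101 = 196 bp
Sorted largest to smallest: 196, 7 bp.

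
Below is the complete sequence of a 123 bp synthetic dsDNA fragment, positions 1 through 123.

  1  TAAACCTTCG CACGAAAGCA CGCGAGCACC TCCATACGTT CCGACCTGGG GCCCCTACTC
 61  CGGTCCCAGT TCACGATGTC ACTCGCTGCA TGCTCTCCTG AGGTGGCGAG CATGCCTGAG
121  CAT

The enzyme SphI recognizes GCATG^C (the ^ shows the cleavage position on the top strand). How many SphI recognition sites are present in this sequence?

2

GCATGC occurs starting at positions 88, 110.
SphI cuts at 2 sites.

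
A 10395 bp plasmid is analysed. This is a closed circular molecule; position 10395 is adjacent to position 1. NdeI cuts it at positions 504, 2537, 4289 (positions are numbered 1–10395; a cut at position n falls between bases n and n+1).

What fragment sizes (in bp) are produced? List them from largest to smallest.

Circular molecule, 3 cuts → 3 fragments:
  2537 − 504 = 2033 bp
  4289 − 2537 = 1752 bp
  wrap: 10395 − 4289 + 504 = 6610 bp
Sorted largest to smallest: 6610, 2033, 1752 bp.

6610, 2033, 1752 bp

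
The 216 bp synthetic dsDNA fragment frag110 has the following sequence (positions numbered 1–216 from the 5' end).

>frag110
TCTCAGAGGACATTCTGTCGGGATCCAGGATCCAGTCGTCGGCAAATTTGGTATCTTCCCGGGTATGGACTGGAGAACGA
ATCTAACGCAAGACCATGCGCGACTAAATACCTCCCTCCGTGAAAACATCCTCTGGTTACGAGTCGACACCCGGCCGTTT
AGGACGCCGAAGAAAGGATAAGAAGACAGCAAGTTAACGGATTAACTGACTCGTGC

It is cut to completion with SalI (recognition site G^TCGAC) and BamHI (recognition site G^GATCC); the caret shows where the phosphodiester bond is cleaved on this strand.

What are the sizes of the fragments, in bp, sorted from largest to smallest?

The SalI site (GTCGAC) starts at position 143.
SalI cuts after the first base of each site, so after position 143.
BamHI sites (GGATCC) start at positions 21, 28.
BamHI cuts after the first base of each site, so after positions 21, 28.
Combined cut positions: 21, 28, 143.
Linear molecule, 3 cuts → 4 fragments:
  1–21 → 21 bp
  22–28 → 7 bp
  29–143 → 115 bp
  144–216 → 73 bp
Sorted largest to smallest: 115, 73, 21, 7 bp.

115, 73, 21, 7 bp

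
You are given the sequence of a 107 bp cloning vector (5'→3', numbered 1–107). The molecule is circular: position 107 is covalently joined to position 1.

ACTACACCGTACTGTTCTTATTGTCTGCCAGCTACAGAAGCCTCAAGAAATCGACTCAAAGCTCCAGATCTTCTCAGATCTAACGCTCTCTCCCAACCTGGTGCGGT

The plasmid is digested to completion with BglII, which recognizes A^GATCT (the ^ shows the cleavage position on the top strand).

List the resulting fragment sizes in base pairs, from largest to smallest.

BglII sites (AGATCT) start at positions 66, 76.
BglII cuts after the first base of each site, so after positions 66, 76.
Circular molecule, 2 cuts → 2 fragments:
  67–76 → 10 bp
  77–107 then 1–66 → 31 + 66 = 97 bp
Sorted largest to smallest: 97, 10 bp.

97, 10 bp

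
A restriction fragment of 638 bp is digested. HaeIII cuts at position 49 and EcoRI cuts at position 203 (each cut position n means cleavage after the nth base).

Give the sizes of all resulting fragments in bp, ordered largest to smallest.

Combined cut positions (sorted): 49, 203.
Linear molecule, 2 cuts → 3 fragments:
  49 − 0 = 49 bp
  203 − 49 = 154 bp
  638 − 203 = 435 bp
Sorted largest to smallest: 435, 154, 49 bp.

435, 154, 49 bp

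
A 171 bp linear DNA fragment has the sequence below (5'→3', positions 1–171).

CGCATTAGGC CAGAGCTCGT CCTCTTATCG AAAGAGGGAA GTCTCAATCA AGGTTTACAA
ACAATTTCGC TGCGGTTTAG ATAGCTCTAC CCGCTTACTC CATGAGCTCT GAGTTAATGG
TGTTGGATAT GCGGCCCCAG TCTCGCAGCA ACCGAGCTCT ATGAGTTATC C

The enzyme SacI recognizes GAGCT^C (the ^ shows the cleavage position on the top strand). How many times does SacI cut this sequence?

GAGCTC occurs starting at positions 13, 104, 154.
SacI cuts at 3 sites.

3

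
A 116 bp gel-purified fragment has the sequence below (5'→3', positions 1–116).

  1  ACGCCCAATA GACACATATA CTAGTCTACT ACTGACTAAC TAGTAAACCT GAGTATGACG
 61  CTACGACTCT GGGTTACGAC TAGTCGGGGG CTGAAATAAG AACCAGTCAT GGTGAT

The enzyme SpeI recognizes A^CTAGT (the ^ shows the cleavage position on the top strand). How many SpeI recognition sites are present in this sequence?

3

ACTAGT occurs starting at positions 20, 39, 79.
SpeI cuts at 3 sites.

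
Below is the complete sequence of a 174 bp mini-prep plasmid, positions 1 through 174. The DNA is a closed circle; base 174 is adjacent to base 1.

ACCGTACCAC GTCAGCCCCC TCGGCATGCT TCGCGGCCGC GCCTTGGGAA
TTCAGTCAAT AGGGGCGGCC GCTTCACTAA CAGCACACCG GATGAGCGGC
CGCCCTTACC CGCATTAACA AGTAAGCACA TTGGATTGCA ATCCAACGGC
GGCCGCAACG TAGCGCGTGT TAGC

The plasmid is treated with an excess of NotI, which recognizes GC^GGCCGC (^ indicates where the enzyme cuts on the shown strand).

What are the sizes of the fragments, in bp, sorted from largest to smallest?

NotI sites (GCGGCCGC) start at positions 33, 65, 96, 149.
NotI cuts after base 2 of each site, so after positions 34, 66, 97, 150.
Circular molecule, 4 cuts → 4 fragments:
  35–66 → 32 bp
  67–97 → 31 bp
  98–150 → 53 bp
  151–174 then 1–34 → 24 + 34 = 58 bp
Sorted largest to smallest: 58, 53, 32, 31 bp.

58, 53, 32, 31 bp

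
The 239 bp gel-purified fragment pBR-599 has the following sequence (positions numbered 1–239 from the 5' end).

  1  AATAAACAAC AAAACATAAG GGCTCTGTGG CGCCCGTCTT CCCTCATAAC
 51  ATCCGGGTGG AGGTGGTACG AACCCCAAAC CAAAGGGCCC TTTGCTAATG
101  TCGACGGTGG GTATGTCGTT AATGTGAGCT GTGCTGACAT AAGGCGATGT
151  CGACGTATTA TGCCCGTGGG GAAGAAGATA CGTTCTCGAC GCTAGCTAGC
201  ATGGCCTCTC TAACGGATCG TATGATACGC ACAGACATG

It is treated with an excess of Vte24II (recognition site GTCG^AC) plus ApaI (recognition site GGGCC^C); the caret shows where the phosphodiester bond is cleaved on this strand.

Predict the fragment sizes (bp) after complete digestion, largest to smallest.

Vte24II sites (GTCGAC) start at positions 100, 149.
Vte24II cuts after base 4 of each site, so after positions 103, 152.
The ApaI site (GGGCCC) starts at position 85.
ApaI cuts after base 5 of each site (before the last base), so after position 89.
Combined cut positions: 89, 103, 152.
Linear molecule, 3 cuts → 4 fragments:
  1–89 → 89 bp
  90–103 → 14 bp
  104–152 → 49 bp
  153–239 → 87 bp
Sorted largest to smallest: 89, 87, 49, 14 bp.

89, 87, 49, 14 bp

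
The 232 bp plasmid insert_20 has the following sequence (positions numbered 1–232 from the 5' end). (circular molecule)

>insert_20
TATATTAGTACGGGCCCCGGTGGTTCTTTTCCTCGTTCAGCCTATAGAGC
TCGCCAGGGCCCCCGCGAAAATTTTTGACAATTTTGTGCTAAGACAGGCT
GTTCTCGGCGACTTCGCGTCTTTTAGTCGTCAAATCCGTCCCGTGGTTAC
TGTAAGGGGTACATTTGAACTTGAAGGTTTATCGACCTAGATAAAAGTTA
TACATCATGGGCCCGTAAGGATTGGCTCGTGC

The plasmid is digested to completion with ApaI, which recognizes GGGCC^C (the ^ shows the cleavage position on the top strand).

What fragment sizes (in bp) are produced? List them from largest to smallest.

152, 45, 35 bp

ApaI sites (GGGCCC) start at positions 12, 57, 209.
ApaI cuts after base 5 of each site (before the last base), so after positions 16, 61, 213.
Circular molecule, 3 cuts → 3 fragments:
  17–61 → 45 bp
  62–213 → 152 bp
  214–232 then 1–16 → 19 + 16 = 35 bp
Sorted largest to smallest: 152, 45, 35 bp.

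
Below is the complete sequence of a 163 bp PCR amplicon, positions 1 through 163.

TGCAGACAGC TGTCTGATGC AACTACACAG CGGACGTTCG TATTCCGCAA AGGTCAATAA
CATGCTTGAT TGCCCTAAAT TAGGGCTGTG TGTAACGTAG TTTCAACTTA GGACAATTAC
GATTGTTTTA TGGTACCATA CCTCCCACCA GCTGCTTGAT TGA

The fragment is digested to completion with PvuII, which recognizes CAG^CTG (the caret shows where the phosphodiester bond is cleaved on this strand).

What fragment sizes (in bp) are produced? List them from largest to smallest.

PvuII sites (CAGCTG) start at positions 7, 149.
PvuII cuts after base 3 of each site, so after positions 9, 151.
Linear molecule, 2 cuts → 3 fragments:
  1–9 → 9 bp
  10–151 → 142 bp
  152–163 → 12 bp
Sorted largest to smallest: 142, 12, 9 bp.

142, 12, 9 bp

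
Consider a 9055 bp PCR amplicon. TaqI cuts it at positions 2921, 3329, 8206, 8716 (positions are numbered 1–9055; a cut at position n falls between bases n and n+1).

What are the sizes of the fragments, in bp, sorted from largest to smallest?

Linear molecule, 4 cuts → 5 fragments:
  2921 − 0 = 2921 bp
  3329 − 2921 = 408 bp
  8206 − 3329 = 4877 bp
  8716 − 8206 = 510 bp
  9055 − 8716 = 339 bp
Sorted largest to smallest: 4877, 2921, 510, 408, 339 bp.

4877, 2921, 510, 408, 339 bp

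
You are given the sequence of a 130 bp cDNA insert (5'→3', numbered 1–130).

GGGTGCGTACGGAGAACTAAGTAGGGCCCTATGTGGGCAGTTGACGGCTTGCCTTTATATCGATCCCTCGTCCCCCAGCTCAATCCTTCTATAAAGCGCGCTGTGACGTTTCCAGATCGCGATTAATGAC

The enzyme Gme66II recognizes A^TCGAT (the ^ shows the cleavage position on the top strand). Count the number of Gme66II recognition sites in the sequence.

ATCGAT occurs starting at position 59.
Gme66II cuts at 1 site.

1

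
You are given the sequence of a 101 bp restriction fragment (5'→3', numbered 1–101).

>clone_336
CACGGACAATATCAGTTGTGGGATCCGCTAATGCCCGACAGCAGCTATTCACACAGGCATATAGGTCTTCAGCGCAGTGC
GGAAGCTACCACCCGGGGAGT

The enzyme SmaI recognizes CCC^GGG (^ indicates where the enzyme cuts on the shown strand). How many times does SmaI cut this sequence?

CCCGGG occurs starting at position 92.
SmaI cuts at 1 site.

1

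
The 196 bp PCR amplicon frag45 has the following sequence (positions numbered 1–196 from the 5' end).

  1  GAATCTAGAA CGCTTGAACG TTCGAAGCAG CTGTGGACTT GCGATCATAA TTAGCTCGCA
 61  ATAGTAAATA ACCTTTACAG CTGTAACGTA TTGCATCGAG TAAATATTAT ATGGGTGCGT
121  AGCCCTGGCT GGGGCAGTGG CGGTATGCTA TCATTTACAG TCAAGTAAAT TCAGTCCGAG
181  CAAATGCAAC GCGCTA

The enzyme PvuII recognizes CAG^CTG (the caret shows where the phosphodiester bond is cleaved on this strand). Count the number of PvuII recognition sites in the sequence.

CAGCTG occurs starting at positions 28, 78.
PvuII cuts at 2 sites.

2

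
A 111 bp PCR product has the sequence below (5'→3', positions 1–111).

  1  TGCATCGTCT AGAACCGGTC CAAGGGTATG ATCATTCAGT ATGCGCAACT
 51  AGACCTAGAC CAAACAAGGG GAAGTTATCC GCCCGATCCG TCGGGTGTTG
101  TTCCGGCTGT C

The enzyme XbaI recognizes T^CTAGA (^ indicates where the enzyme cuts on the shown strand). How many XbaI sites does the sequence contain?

TCTAGA occurs starting at position 8.
XbaI cuts at 1 site.

1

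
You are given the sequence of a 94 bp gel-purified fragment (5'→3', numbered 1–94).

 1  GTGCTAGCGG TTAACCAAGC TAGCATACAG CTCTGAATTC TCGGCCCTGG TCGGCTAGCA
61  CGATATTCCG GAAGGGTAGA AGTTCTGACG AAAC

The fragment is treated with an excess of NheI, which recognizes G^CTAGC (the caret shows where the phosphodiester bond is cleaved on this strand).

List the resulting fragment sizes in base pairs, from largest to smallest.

NheI sites (GCTAGC) start at positions 3, 19, 54.
NheI cuts after the first base of each site, so after positions 3, 19, 54.
Linear molecule, 3 cuts → 4 fragments:
  1–3 → 3 bp
  4–19 → 16 bp
  20–54 → 35 bp
  55–94 → 40 bp
Sorted largest to smallest: 40, 35, 16, 3 bp.

40, 35, 16, 3 bp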